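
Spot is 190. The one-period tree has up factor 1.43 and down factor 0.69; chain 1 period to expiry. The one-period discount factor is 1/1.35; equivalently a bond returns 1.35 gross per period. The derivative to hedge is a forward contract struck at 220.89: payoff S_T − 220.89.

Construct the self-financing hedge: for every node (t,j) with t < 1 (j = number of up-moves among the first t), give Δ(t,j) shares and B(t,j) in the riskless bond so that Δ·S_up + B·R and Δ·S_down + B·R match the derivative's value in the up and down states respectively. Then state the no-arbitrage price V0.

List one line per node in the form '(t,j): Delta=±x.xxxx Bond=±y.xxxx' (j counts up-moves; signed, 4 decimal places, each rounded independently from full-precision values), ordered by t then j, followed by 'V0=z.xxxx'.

Under the risk-neutral measure, an up-move has probability p* = (R−d)/(u−d) = 0.8919 and values discount at R = 1.35.
Terminal values V(1,·): V(1,0)=-89.7900, V(1,1)=50.8100
(0,0): S=190.0000. Δ = (V_up−V_dn)/(S_up−S_dn) = (50.8100−-89.7900)/(271.7000−131.1000) = 1.0000. V = [p*·50.8100 + (1−p*)·-89.7900]/1.35 = 26.3778. B = V − Δ·S = -163.6222.
Each (Δ,B) replicates both successor values, so the strategy is self-financing and V0 is arbitrage-free.

(0,0): Delta=1.0000 Bond=-163.6222
V0=26.3778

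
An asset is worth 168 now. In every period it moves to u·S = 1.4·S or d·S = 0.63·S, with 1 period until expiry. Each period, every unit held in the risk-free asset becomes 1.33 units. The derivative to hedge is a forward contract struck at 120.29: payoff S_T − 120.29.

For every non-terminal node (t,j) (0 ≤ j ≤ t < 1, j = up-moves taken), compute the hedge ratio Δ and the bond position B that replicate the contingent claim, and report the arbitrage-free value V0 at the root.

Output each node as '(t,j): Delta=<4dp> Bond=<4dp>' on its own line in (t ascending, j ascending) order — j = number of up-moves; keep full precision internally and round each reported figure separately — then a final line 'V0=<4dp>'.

(0,0): Delta=1.0000 Bond=-90.4436
V0=77.5564

The replicating-portfolio and risk-neutral prices coincide; use p* = (1.33−0.63)/(1.4−0.63) = 0.9091 for the latter.
Terminal values V(1,·): V(1,0)=-14.4500, V(1,1)=114.9100
Node (0,0) S=168.0000: V=(p*·114.9100+(1−p*)·-14.4500)/1.33=77.5564; Δ=(114.9100−-14.4500)/(235.2000−105.8400)=1.0000; B=V−Δ·S=-90.4436
Root portfolio cost Δ·168+B reproduces V0=77.5564.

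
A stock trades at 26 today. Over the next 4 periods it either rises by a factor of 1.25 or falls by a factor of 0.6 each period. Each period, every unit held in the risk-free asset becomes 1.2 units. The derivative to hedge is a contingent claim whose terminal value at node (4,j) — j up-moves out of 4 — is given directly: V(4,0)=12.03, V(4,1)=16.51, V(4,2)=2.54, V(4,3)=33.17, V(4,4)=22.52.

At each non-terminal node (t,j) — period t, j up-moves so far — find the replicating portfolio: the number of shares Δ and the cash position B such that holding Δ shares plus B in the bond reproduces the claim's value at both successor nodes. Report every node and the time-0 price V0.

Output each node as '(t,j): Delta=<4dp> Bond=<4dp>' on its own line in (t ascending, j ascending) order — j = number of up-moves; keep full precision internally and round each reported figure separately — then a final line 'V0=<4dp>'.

(0,0): Delta=-0.0884 Bond=14.1043
(1,0): Delta=1.6533 Bond=-10.2456
(1,1): Delta=-0.1580 Bond=19.1893
(2,0): Delta=-1.7191 Bond=19.2713
(2,1): Delta=1.7882 Bond=-14.9253
(2,2): Delta=-0.2359 Bond=26.1899
(3,0): Delta=1.2273 Bond=6.5788
(3,1): Delta=-1.8369 Bond=24.5045
(3,2): Delta=1.9333 Bond=-21.4449
(3,3): Delta=-0.3227 Bond=35.8340
V0=11.8068

The replicating-portfolio and risk-neutral prices coincide; use p* = (1.2−0.6)/(1.25−0.6) = 0.9231 for the latter.
Payoff layer (t=4): V(4,0)=12.0300, V(4,1)=16.5100, V(4,2)=2.5400, V(4,3)=33.1700, V(4,4)=22.5200
  t=3,j=0: stock 5.6160 → up 7.0200 (V=16.5100), down 3.3696 (V=12.0300). Price 13.4712; hedge Δ=1.2273, bond B=6.5788.
  t=3,j=1: stock 11.7000 → up 14.6250 (V=2.5400), down 7.0200 (V=16.5100). Price 3.0122; hedge Δ=-1.8369, bond B=24.5045.
  t=3,j=2: stock 24.3750 → up 30.4688 (V=33.1700), down 14.6250 (V=2.5400). Price 25.6782; hedge Δ=1.9333, bond B=-21.4449.
  t=3,j=3: stock 50.7812 → up 63.4766 (V=22.5200), down 30.4688 (V=33.1700). Price 19.4494; hedge Δ=-0.3227, bond B=35.8340.
  t=2,j=0: stock 9.3600 → up 11.7000 (V=3.0122), down 5.6160 (V=13.4712). Price 3.1806; hedge Δ=-1.7191, bond B=19.2713.
  t=2,j=1: stock 19.5000 → up 24.3750 (V=25.6782), down 11.7000 (V=3.0122). Price 19.9456; hedge Δ=1.7882, bond B=-14.9253.
  t=2,j=2: stock 40.6250 → up 50.7812 (V=19.4494), down 24.3750 (V=25.6782). Price 16.6071; hedge Δ=-0.2359, bond B=26.1899.
  t=1,j=0: stock 15.6000 → up 19.5000 (V=19.9456), down 9.3600 (V=3.1806). Price 15.5466; hedge Δ=1.6533, bond B=-10.2456.
  t=1,j=1: stock 32.5000 → up 40.6250 (V=16.6071), down 19.5000 (V=19.9456). Price 14.0532; hedge Δ=-0.1580, bond B=19.1893.
  t=0,j=0: stock 26.0000 → up 32.5000 (V=14.0532), down 15.6000 (V=15.5466). Price 11.8068; hedge Δ=-0.0884, bond B=14.1043.
Check: Δ(0,0)·S0 + B(0,0) = 11.8068 = V0.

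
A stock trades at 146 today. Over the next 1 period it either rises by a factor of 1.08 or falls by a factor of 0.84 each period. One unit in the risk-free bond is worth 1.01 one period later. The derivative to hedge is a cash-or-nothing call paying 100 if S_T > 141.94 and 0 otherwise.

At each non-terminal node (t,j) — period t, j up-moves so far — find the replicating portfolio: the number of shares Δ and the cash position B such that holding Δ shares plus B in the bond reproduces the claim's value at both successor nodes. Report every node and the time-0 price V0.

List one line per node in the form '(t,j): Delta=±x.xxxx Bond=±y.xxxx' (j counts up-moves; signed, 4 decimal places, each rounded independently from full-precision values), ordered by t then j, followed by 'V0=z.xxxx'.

No-arbitrage ⇒ martingale measure with p* = (R−d)/(u−d) = 0.7083.
Terminal payoffs: V(1,0)=0.0000, V(1,1)=100.0000
  t=0,j=0: stock 146.0000 → up 157.6800 (V=100.0000), down 122.6400 (V=0.0000). Price 70.1320; hedge Δ=2.8539, bond B=-346.5347.
The time-0 hedge costs 70.1320, which is the no-arbitrage price.

(0,0): Delta=2.8539 Bond=-346.5347
V0=70.1320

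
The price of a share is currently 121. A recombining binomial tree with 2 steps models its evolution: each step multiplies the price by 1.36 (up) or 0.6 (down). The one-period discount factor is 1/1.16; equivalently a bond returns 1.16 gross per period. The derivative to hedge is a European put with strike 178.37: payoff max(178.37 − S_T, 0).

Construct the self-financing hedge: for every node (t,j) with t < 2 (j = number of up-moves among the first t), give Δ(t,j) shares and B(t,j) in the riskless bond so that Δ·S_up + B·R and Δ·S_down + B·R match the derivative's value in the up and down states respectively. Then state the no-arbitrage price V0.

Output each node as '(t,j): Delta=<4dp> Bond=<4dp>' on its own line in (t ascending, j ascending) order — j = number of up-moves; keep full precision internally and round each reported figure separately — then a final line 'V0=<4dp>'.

(0,0): Delta=-0.6862 Bond=112.9174
(1,0): Delta=-1.0000 Bond=153.7672
(1,1): Delta=-0.6367 Bond=122.8474
V0=29.8892

Under the risk-neutral measure, an up-move has probability p* = (R−d)/(u−d) = 0.7368 and values discount at R = 1.16.
Terminal payoffs: V(2,0)=134.8100, V(2,1)=79.6340, V(2,2)=0.0000
Node (1,0) S=72.6000: V=(p*·79.6340+(1−p*)·134.8100)/1.16=81.1672; Δ=(79.6340−134.8100)/(98.7360−43.5600)=-1.0000; B=V−Δ·S=153.7672
Node (1,1) S=164.5600: V=(p*·0.0000+(1−p*)·79.6340)/1.16=18.0658; Δ=(0.0000−79.6340)/(223.8016−98.7360)=-0.6367; B=V−Δ·S=122.8474
Node (0,0) S=121.0000: V=(p*·18.0658+(1−p*)·81.1672)/1.16=29.8892; Δ=(18.0658−81.1672)/(164.5600−72.6000)=-0.6862; B=V−Δ·S=112.9174
Root portfolio cost Δ·121+B reproduces V0=29.8892.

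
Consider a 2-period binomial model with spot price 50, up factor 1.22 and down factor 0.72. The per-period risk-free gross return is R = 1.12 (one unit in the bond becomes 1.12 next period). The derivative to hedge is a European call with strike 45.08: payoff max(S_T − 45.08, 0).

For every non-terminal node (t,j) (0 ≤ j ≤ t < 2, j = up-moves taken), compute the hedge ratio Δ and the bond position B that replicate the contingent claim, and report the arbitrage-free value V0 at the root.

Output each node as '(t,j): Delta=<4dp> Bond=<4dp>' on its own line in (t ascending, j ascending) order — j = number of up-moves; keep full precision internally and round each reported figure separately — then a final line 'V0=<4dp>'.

Risk-neutral probability p* = (R−d)/(u−d) = (1.12−0.72)/(1.22−0.72) = 0.8000.
Terminal values V(2,·): V(2,0)=0.0000, V(2,1)=0.0000, V(2,2)=29.3400
(1,0): S=36.0000. Δ = (V_up−V_dn)/(S_up−S_dn) = (0.0000−0.0000)/(43.9200−25.9200) = 0.0000. V = [p*·0.0000 + (1−p*)·0.0000]/1.12 = 0.0000. B = V − Δ·S = 0.0000.
(1,1): S=61.0000. Δ = (V_up−V_dn)/(S_up−S_dn) = (29.3400−0.0000)/(74.4200−43.9200) = 0.9620. V = [p*·29.3400 + (1−p*)·0.0000]/1.12 = 20.9571. B = V − Δ·S = -37.7229.
(0,0): S=50.0000. Δ = (V_up−V_dn)/(S_up−S_dn) = (20.9571−0.0000)/(61.0000−36.0000) = 0.8383. V = [p*·20.9571 + (1−p*)·0.0000]/1.12 = 14.9694. B = V − Δ·S = -26.9449.
Each (Δ,B) replicates both successor values, so the strategy is self-financing and V0 is arbitrage-free.

(0,0): Delta=0.8383 Bond=-26.9449
(1,0): Delta=0.0000 Bond=0.0000
(1,1): Delta=0.9620 Bond=-37.7229
V0=14.9694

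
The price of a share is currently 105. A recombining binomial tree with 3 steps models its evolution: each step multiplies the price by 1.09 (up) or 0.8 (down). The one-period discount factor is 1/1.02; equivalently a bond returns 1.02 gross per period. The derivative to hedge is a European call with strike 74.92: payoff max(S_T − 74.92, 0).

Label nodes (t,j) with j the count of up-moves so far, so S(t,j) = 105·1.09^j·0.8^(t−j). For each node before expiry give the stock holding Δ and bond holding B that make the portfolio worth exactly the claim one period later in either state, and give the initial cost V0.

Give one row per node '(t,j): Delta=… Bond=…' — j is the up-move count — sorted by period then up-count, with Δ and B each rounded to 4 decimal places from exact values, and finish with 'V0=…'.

(0,0): Delta=0.9448 Bond=-64.3166
(1,0): Delta=0.7596 Bond=-50.0465
(1,1): Delta=0.9881 Bond=-70.5527
(2,0): Delta=0.0000 Bond=0.0000
(2,1): Delta=0.9370 Bond=-67.2898
(2,2): Delta=1.0000 Bond=-73.4510
V0=34.8906

Since d<R<u, set p* = (R−d)/(u−d) = 0.7586; price each node as the discounted p*-expectation of its children.
Payoff layer (t=3): V(3,0)=0.0000, V(3,1)=0.0000, V(3,2)=24.8804, V(3,3)=61.0580
(2,0): S=67.2000. Δ = (V_up−V_dn)/(S_up−S_dn) = (0.0000−0.0000)/(73.2480−53.7600) = 0.0000. V = [p*·0.0000 + (1−p*)·0.0000]/1.02 = 0.0000. B = V − Δ·S = 0.0000.
(2,1): S=91.5600. Δ = (V_up−V_dn)/(S_up−S_dn) = (24.8804−0.0000)/(99.8004−73.2480) = 0.9370. V = [p*·24.8804 + (1−p*)·0.0000]/1.02 = 18.5047. B = V − Δ·S = -67.2898.
(2,2): S=124.7505. Δ = (V_up−V_dn)/(S_up−S_dn) = (61.0580−24.8804)/(135.9780−99.8004) = 1.0000. V = [p*·61.0580 + (1−p*)·24.8804]/1.02 = 51.2995. B = V − Δ·S = -73.4510.
(1,0): S=84.0000. Δ = (V_up−V_dn)/(S_up−S_dn) = (18.5047−0.0000)/(91.5600−67.2000) = 0.7596. V = [p*·18.5047 + (1−p*)·0.0000]/1.02 = 13.7628. B = V − Δ·S = -50.0465.
(1,1): S=114.4500. Δ = (V_up−V_dn)/(S_up−S_dn) = (51.2995−18.5047)/(124.7505−91.5600) = 0.9881. V = [p*·51.2995 + (1−p*)·18.5047]/1.02 = 42.5329. B = V − Δ·S = -70.5527.
(0,0): S=105.0000. Δ = (V_up−V_dn)/(S_up−S_dn) = (42.5329−13.7628)/(114.4500−84.0000) = 0.9448. V = [p*·42.5329 + (1−p*)·13.7628]/1.02 = 34.8906. B = V − Δ·S = -64.3166.
The time-0 hedge costs 34.8906, which is the no-arbitrage price.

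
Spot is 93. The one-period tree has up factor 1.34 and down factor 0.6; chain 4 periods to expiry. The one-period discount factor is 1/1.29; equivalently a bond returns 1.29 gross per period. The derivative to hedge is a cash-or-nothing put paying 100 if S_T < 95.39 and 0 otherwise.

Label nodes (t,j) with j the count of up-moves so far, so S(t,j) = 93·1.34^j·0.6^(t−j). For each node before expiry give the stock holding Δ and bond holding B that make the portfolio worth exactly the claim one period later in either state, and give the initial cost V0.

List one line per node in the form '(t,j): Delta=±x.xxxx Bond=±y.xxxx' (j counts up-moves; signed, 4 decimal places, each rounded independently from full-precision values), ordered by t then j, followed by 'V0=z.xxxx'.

(0,0): Delta=-0.1193 Bond=11.9964
(1,0): Delta=-1.2653 Bond=79.4220
(1,1): Delta=-0.0821 Bond=10.8416
(2,0): Delta=0.0000 Bond=60.0925
(2,1): Delta=-1.3063 Bond=105.5241
(2,2): Delta=-0.0424 Bond=7.3524
(3,0): Delta=0.0000 Bond=77.5194
(3,1): Delta=0.0000 Bond=77.5194
(3,2): Delta=-1.3487 Bond=140.3729
(3,3): Delta=0.0000 Bond=0.0000
V0=0.9023

Since d<R<u, set p* = (R−d)/(u−d) = 0.9324; price each node as the discounted p*-expectation of its children.
Terminal values V(4,·): V(4,0)=100.0000, V(4,1)=100.0000, V(4,2)=100.0000, V(4,3)=0.0000, V(4,4)=0.0000
  t=3,j=0: stock 20.0880 → up 26.9179 (V=100.0000), down 12.0528 (V=100.0000). Price 77.5194; hedge Δ=0.0000, bond B=77.5194.
  t=3,j=1: stock 44.8632 → up 60.1167 (V=100.0000), down 26.9179 (V=100.0000). Price 77.5194; hedge Δ=0.0000, bond B=77.5194.
  t=3,j=2: stock 100.1945 → up 134.2606 (V=0.0000), down 60.1167 (V=100.0000). Price 5.2378; hedge Δ=-1.3487, bond B=140.3729.
  t=3,j=3: stock 223.7677 → up 299.8487 (V=0.0000), down 134.2606 (V=0.0000). Price 0.0000; hedge Δ=0.0000, bond B=0.0000.
  t=2,j=0: stock 33.4800 → up 44.8632 (V=77.5194), down 20.0880 (V=77.5194). Price 60.0925; hedge Δ=0.0000, bond B=60.0925.
  t=2,j=1: stock 74.7720 → up 100.1945 (V=5.2378), down 44.8632 (V=77.5194). Price 7.8463; hedge Δ=-1.3063, bond B=105.5241.
  t=2,j=2: stock 166.9908 → up 223.7677 (V=0.0000), down 100.1945 (V=5.2378). Price 0.2743; hedge Δ=-0.0424, bond B=7.3524.
  t=1,j=0: stock 55.8000 → up 74.7720 (V=7.8463), down 33.4800 (V=60.0925). Price 8.8189; hedge Δ=-1.2653, bond B=79.4220.
  t=1,j=1: stock 124.6200 → up 166.9908 (V=0.2743), down 74.7720 (V=7.8463). Price 0.6093; hedge Δ=-0.0821, bond B=10.8416.
  t=0,j=0: stock 93.0000 → up 124.6200 (V=0.6093), down 55.8000 (V=8.8189). Price 0.9023; hedge Δ=-0.1193, bond B=11.9964.
Each (Δ,B) replicates both successor values, so the strategy is self-financing and V0 is arbitrage-free.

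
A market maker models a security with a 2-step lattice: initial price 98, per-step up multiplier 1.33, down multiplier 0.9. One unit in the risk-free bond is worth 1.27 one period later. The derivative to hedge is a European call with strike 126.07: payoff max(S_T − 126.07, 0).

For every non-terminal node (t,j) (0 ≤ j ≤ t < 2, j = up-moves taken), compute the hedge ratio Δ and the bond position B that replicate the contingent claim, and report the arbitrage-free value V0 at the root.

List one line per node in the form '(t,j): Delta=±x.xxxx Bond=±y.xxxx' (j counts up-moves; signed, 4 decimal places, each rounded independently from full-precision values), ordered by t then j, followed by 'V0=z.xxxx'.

No-arbitrage ⇒ martingale measure with p* = (R−d)/(u−d) = 0.8605.
At expiry t=2: V(2,0)=0.0000, V(2,1)=0.0000, V(2,2)=47.2822
  t=1,j=0: stock 88.2000 → up 117.3060 (V=0.0000), down 79.3800 (V=0.0000). Price 0.0000; hedge Δ=0.0000, bond B=0.0000.
  t=1,j=1: stock 130.3400 → up 173.3522 (V=47.2822), down 117.3060 (V=0.0000). Price 32.0352; hedge Δ=0.8436, bond B=-77.9234.
  t=0,j=0: stock 98.0000 → up 130.3400 (V=32.0352), down 88.2000 (V=0.0000). Price 21.7048; hedge Δ=0.7602, bond B=-52.7956.
Each (Δ,B) replicates both successor values, so the strategy is self-financing and V0 is arbitrage-free.

(0,0): Delta=0.7602 Bond=-52.7956
(1,0): Delta=0.0000 Bond=0.0000
(1,1): Delta=0.8436 Bond=-77.9234
V0=21.7048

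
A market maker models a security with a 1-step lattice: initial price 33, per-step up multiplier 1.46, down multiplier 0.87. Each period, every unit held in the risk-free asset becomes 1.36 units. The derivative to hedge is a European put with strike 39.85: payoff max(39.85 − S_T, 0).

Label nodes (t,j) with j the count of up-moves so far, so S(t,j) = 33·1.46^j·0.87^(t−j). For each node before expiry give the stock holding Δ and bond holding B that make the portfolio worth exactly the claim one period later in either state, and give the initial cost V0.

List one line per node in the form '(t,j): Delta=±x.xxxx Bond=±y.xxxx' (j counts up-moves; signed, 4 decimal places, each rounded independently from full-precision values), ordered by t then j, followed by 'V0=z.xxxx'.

No-arbitrage ⇒ martingale measure with p* = (R−d)/(u−d) = 0.8305.
At expiry t=1: V(1,0)=11.1400, V(1,1)=0.0000
Node (0,0) S=33.0000: V=(p*·0.0000+(1−p*)·11.1400)/1.36=1.3883; Δ=(0.0000−11.1400)/(48.1800−28.7100)=-0.5722; B=V−Δ·S=20.2697
Self-financing check: at every node Δ·S+B equals the discounted successor values.

(0,0): Delta=-0.5722 Bond=20.2697
V0=1.3883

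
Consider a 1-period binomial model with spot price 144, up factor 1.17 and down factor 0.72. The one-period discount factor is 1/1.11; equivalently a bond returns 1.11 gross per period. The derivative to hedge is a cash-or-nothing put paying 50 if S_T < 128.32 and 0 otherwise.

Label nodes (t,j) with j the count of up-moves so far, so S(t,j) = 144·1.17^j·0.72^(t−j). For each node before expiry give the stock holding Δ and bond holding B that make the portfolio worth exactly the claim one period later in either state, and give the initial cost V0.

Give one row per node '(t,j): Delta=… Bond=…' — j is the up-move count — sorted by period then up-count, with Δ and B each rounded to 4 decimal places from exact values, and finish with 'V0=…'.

(0,0): Delta=-0.7716 Bond=117.1171
V0=6.0060

Risk-neutral probability p* = (R−d)/(u−d) = (1.11−0.72)/(1.17−0.72) = 0.8667.
Terminal payoffs: V(1,0)=50.0000, V(1,1)=0.0000
(0,0): S=144.0000. Δ = (V_up−V_dn)/(S_up−S_dn) = (0.0000−50.0000)/(168.4800−103.6800) = -0.7716. V = [p*·0.0000 + (1−p*)·50.0000]/1.11 = 6.0060. B = V − Δ·S = 117.1171.
Each (Δ,B) replicates both successor values, so the strategy is self-financing and V0 is arbitrage-free.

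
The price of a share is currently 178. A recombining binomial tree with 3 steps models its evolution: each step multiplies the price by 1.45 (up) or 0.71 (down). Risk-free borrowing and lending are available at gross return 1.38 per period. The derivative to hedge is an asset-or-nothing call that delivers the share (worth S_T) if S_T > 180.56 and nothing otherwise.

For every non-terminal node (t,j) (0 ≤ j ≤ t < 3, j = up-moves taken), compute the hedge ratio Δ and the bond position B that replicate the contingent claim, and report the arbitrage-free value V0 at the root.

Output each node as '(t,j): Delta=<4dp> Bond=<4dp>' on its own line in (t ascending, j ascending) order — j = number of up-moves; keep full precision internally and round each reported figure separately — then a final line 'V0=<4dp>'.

(0,0): Delta=1.0865 Bond=-16.6166
(1,0): Delta=1.8641 Bond=-121.2065
(1,1): Delta=1.0467 Bond=-12.6634
(2,0): Delta=0.0000 Bond=0.0000
(2,1): Delta=1.9595 Bond=-184.7404
(2,2): Delta=1.0000 Bond=0.0000
V0=176.7762

No-arbitrage ⇒ martingale measure with p* = (R−d)/(u−d) = 0.9054.
At expiry t=3: V(3,0)=0.0000, V(3,1)=0.0000, V(3,2)=265.7140, V(3,3)=542.6553
Node (2,0) S=89.7298: V=(p*·0.0000+(1−p*)·0.0000)/1.38=0.0000; Δ=(0.0000−0.0000)/(130.1082−63.7082)=0.0000; B=V−Δ·S=0.0000
Node (2,1) S=183.2510: V=(p*·265.7140+(1−p*)·0.0000)/1.38=174.3325; Δ=(265.7140−0.0000)/(265.7139−130.1082)=1.9595; B=V−Δ·S=-184.7404
Node (2,2) S=374.2450: V=(p*·542.6553+(1−p*)·265.7140)/1.38=374.2450; Δ=(542.6553−265.7140)/(542.6553−265.7140)=1.0000; B=V−Δ·S=0.0000
Node (1,0) S=126.3800: V=(p*·174.3325+(1−p*)·0.0000)/1.38=114.3780; Δ=(174.3325−0.0000)/(183.2510−89.7298)=1.8641; B=V−Δ·S=-121.2065
Node (1,1) S=258.1000: V=(p*·374.2450+(1−p*)·174.3325)/1.38=257.4887; Δ=(374.2450−174.3325)/(374.2450−183.2510)=1.0467; B=V−Δ·S=-12.6634
Node (0,0) S=178.0000: V=(p*·257.4887+(1−p*)·114.3780)/1.38=176.7762; Δ=(257.4887−114.3780)/(258.1000−126.3800)=1.0865; B=V−Δ·S=-16.6166
Each (Δ,B) replicates both successor values, so the strategy is self-financing and V0 is arbitrage-free.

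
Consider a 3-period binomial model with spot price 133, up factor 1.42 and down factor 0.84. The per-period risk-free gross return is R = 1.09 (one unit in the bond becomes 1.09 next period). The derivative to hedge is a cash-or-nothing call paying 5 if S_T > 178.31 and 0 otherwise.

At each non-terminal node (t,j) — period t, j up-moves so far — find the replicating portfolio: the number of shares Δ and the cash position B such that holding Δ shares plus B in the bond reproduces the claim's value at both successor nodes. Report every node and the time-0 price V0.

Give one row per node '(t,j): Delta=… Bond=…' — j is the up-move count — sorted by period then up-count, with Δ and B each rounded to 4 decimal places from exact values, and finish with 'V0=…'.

Since d<R<u, set p* = (R−d)/(u−d) = 0.4310; price each node as the discounted p*-expectation of its children.
At expiry t=3: V(3,0)=0.0000, V(3,1)=0.0000, V(3,2)=5.0000, V(3,3)=5.0000
(2,0): S=93.8448. Δ = (V_up−V_dn)/(S_up−S_dn) = (0.0000−0.0000)/(133.2596−78.8296) = 0.0000. V = [p*·0.0000 + (1−p*)·0.0000]/1.09 = 0.0000. B = V − Δ·S = 0.0000.
(2,1): S=158.6424. Δ = (V_up−V_dn)/(S_up−S_dn) = (5.0000−0.0000)/(225.2722−133.2596) = 0.0543. V = [p*·5.0000 + (1−p*)·0.0000]/1.09 = 1.9772. B = V − Δ·S = -6.6435.
(2,2): S=268.1812. Δ = (V_up−V_dn)/(S_up−S_dn) = (5.0000−5.0000)/(380.8173−225.2722) = 0.0000. V = [p*·5.0000 + (1−p*)·5.0000]/1.09 = 4.5872. B = V − Δ·S = 4.5872.
(1,0): S=111.7200. Δ = (V_up−V_dn)/(S_up−S_dn) = (1.9772−0.0000)/(158.6424−93.8448) = 0.0305. V = [p*·1.9772 + (1−p*)·0.0000]/1.09 = 0.7819. B = V − Δ·S = -2.6271.
(1,1): S=188.8600. Δ = (V_up−V_dn)/(S_up−S_dn) = (4.5872−1.9772)/(268.1812−158.6424) = 0.0238. V = [p*·4.5872 + (1−p*)·1.9772]/1.09 = 2.8460. B = V − Δ·S = -1.6538.
(0,0): S=133.0000. Δ = (V_up−V_dn)/(S_up−S_dn) = (2.8460−0.7819)/(188.8600−111.7200) = 0.0268. V = [p*·2.8460 + (1−p*)·0.7819]/1.09 = 1.5336. B = V − Δ·S = -2.0253.
Check: Δ(0,0)·S0 + B(0,0) = 1.5336 = V0.

(0,0): Delta=0.0268 Bond=-2.0253
(1,0): Delta=0.0305 Bond=-2.6271
(1,1): Delta=0.0238 Bond=-1.6538
(2,0): Delta=0.0000 Bond=0.0000
(2,1): Delta=0.0543 Bond=-6.6435
(2,2): Delta=0.0000 Bond=4.5872
V0=1.5336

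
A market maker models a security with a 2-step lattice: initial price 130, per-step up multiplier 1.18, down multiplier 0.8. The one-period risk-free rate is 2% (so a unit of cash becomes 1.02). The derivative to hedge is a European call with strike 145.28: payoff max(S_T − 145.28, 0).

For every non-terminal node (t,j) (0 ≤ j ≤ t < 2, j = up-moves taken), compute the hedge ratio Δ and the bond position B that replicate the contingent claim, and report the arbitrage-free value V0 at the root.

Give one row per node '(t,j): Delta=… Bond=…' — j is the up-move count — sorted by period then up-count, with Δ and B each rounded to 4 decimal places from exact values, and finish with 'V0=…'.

Under the risk-neutral measure, an up-move has probability p* = (R−d)/(u−d) = 0.5789 and values discount at R = 1.02.
Terminal payoffs: V(2,0)=0.0000, V(2,1)=0.0000, V(2,2)=35.7320
  t=1,j=0: stock 104.0000 → up 122.7200 (V=0.0000), down 83.2000 (V=0.0000). Price 0.0000; hedge Δ=0.0000, bond B=0.0000.
  t=1,j=1: stock 153.4000 → up 181.0120 (V=35.7320), down 122.7200 (V=0.0000). Price 20.2813; hedge Δ=0.6130, bond B=-73.7503.
  t=0,j=0: stock 130.0000 → up 153.4000 (V=20.2813), down 104.0000 (V=0.0000). Price 11.5116; hedge Δ=0.4106, bond B=-41.8603.
Check: Δ(0,0)·S0 + B(0,0) = 11.5116 = V0.

(0,0): Delta=0.4106 Bond=-41.8603
(1,0): Delta=0.0000 Bond=0.0000
(1,1): Delta=0.6130 Bond=-73.7503
V0=11.5116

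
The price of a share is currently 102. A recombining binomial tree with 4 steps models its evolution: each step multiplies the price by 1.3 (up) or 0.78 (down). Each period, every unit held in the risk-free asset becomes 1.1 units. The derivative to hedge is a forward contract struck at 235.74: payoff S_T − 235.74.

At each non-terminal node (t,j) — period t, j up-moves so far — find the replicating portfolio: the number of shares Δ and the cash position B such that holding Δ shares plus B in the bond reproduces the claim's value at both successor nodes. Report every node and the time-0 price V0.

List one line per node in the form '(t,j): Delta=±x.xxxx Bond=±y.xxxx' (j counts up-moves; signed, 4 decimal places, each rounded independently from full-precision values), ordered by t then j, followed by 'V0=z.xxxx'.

Since d<R<u, set p* = (R−d)/(u−d) = 0.6154; price each node as the discounted p*-expectation of its children.
Terminal values V(4,·): V(4,0)=-197.9846, V(4,1)=-172.8144, V(4,2)=-130.8640, V(4,3)=-60.9467, V(4,4)=55.5822
  t=3,j=0: stock 48.4043 → up 62.9256 (V=-172.8144), down 37.7554 (V=-197.9846). Price -165.9048; hedge Δ=1.0000, bond B=-214.3091.
  t=3,j=1: stock 80.6738 → up 104.8760 (V=-130.8640), down 62.9256 (V=-172.8144). Price -133.6353; hedge Δ=1.0000, bond B=-214.3091.
  t=3,j=2: stock 134.4564 → up 174.7933 (V=-60.9467), down 104.8760 (V=-130.8640). Price -79.8527; hedge Δ=1.0000, bond B=-214.3091.
  t=3,j=3: stock 224.0940 → up 291.3222 (V=55.5822), down 174.7933 (V=-60.9467). Price 9.7849; hedge Δ=1.0000, bond B=-214.3091.
  t=2,j=0: stock 62.0568 → up 80.6738 (V=-133.6353), down 48.4043 (V=-165.9048). Price -132.7696; hedge Δ=1.0000, bond B=-194.8264.
  t=2,j=1: stock 103.4280 → up 134.4564 (V=-79.8527), down 80.6738 (V=-133.6353). Price -91.3984; hedge Δ=1.0000, bond B=-194.8264.
  t=2,j=2: stock 172.3800 → up 224.0940 (V=9.7849), down 134.4564 (V=-79.8527). Price -22.4464; hedge Δ=1.0000, bond B=-194.8264.
  t=1,j=0: stock 79.5600 → up 103.4280 (V=-91.3984), down 62.0568 (V=-132.7696). Price -97.5550; hedge Δ=1.0000, bond B=-177.1150.
  t=1,j=1: stock 132.6000 → up 172.3800 (V=-22.4464), down 103.4280 (V=-91.3984). Price -44.5150; hedge Δ=1.0000, bond B=-177.1150.
  t=0,j=0: stock 102.0000 → up 132.6000 (V=-44.5150), down 79.5600 (V=-97.5550). Price -59.0136; hedge Δ=1.0000, bond B=-161.0136.
Self-financing check: at every node Δ·S+B equals the discounted successor values.

(0,0): Delta=1.0000 Bond=-161.0136
(1,0): Delta=1.0000 Bond=-177.1150
(1,1): Delta=1.0000 Bond=-177.1150
(2,0): Delta=1.0000 Bond=-194.8264
(2,1): Delta=1.0000 Bond=-194.8264
(2,2): Delta=1.0000 Bond=-194.8264
(3,0): Delta=1.0000 Bond=-214.3091
(3,1): Delta=1.0000 Bond=-214.3091
(3,2): Delta=1.0000 Bond=-214.3091
(3,3): Delta=1.0000 Bond=-214.3091
V0=-59.0136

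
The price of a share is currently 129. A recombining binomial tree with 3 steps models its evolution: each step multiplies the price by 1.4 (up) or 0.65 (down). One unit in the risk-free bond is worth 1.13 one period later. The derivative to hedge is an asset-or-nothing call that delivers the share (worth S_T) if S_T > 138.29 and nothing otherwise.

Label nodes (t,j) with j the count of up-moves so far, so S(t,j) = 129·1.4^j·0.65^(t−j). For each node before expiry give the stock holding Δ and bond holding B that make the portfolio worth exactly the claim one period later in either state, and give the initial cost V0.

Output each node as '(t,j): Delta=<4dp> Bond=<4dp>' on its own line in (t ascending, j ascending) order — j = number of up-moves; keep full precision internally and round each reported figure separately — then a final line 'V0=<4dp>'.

(0,0): Delta=1.2417 Bond=-45.4871
(1,0): Delta=1.4801 Bond=-71.3895
(1,1): Delta=1.1795 Bond=-40.1566
(2,0): Delta=0.0000 Bond=0.0000
(2,1): Delta=1.8667 Bond=-126.0471
(2,2): Delta=1.0000 Bond=0.0000
V0=114.6957

Under the risk-neutral measure, an up-move has probability p* = (R−d)/(u−d) = 0.6400 and values discount at R = 1.13.
Terminal values V(3,·): V(3,0)=0.0000, V(3,1)=0.0000, V(3,2)=164.3460, V(3,3)=353.9760
(2,0): S=54.5025. Δ = (V_up−V_dn)/(S_up−S_dn) = (0.0000−0.0000)/(76.3035−35.4266) = 0.0000. V = [p*·0.0000 + (1−p*)·0.0000]/1.13 = 0.0000. B = V − Δ·S = 0.0000.
(2,1): S=117.3900. Δ = (V_up−V_dn)/(S_up−S_dn) = (164.3460−0.0000)/(164.3460−76.3035) = 1.8667. V = [p*·164.3460 + (1−p*)·0.0000]/1.13 = 93.0809. B = V − Δ·S = -126.0471.
(2,2): S=252.8400. Δ = (V_up−V_dn)/(S_up−S_dn) = (353.9760−164.3460)/(353.9760−164.3460) = 1.0000. V = [p*·353.9760 + (1−p*)·164.3460]/1.13 = 252.8400. B = V − Δ·S = 0.0000.
(1,0): S=83.8500. Δ = (V_up−V_dn)/(S_up−S_dn) = (93.0809−0.0000)/(117.3900−54.5025) = 1.4801. V = [p*·93.0809 + (1−p*)·0.0000]/1.13 = 52.7184. B = V − Δ·S = -71.3895.
(1,1): S=180.6000. Δ = (V_up−V_dn)/(S_up−S_dn) = (252.8400−93.0809)/(252.8400−117.3900) = 1.1795. V = [p*·252.8400 + (1−p*)·93.0809]/1.13 = 172.8555. B = V − Δ·S = -40.1566.
(0,0): S=129.0000. Δ = (V_up−V_dn)/(S_up−S_dn) = (172.8555−52.7184)/(180.6000−83.8500) = 1.2417. V = [p*·172.8555 + (1−p*)·52.7184]/1.13 = 114.6957. B = V − Δ·S = -45.4871.
Check: Δ(0,0)·S0 + B(0,0) = 114.6957 = V0.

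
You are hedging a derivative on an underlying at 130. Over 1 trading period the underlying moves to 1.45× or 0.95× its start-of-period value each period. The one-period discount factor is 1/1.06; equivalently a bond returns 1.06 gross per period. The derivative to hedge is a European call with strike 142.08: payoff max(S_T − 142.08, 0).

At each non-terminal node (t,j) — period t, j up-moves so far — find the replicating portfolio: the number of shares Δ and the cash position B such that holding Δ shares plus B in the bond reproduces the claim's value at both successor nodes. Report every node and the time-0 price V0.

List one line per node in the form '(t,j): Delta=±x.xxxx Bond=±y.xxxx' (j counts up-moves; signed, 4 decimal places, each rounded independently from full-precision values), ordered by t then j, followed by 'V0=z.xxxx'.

(0,0): Delta=0.7142 Bond=-83.2057
V0=9.6343

Since d<R<u, set p* = (R−d)/(u−d) = 0.2200; price each node as the discounted p*-expectation of its children.
Terminal values V(1,·): V(1,0)=0.0000, V(1,1)=46.4200
  t=0,j=0: stock 130.0000 → up 188.5000 (V=46.4200), down 123.5000 (V=0.0000). Price 9.6343; hedge Δ=0.7142, bond B=-83.2057.
Each (Δ,B) replicates both successor values, so the strategy is self-financing and V0 is arbitrage-free.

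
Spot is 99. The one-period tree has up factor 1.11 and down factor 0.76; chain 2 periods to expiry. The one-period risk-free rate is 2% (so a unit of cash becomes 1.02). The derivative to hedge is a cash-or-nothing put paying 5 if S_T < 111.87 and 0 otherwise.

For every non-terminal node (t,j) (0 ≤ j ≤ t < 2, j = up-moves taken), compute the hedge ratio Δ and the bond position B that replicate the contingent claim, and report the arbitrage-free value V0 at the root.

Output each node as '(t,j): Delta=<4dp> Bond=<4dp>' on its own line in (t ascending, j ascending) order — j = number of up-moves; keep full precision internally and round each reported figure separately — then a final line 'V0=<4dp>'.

No-arbitrage ⇒ martingale measure with p* = (R−d)/(u−d) = 0.7429.
At expiry t=2: V(2,0)=5.0000, V(2,1)=5.0000, V(2,2)=0.0000
Node (1,0) S=75.2400: V=(p*·5.0000+(1−p*)·5.0000)/1.02=4.9020; Δ=(5.0000−5.0000)/(83.5164−57.1824)=0.0000; B=V−Δ·S=4.9020
Node (1,1) S=109.8900: V=(p*·0.0000+(1−p*)·5.0000)/1.02=1.2605; Δ=(0.0000−5.0000)/(121.9779−83.5164)=-0.1300; B=V−Δ·S=15.5462
Node (0,0) S=99.0000: V=(p*·1.2605+(1−p*)·4.9020)/1.02=2.1538; Δ=(1.2605−4.9020)/(109.8900−75.2400)=-0.1051; B=V−Δ·S=12.5580
The time-0 hedge costs 2.1538, which is the no-arbitrage price.

(0,0): Delta=-0.1051 Bond=12.5580
(1,0): Delta=0.0000 Bond=4.9020
(1,1): Delta=-0.1300 Bond=15.5462
V0=2.1538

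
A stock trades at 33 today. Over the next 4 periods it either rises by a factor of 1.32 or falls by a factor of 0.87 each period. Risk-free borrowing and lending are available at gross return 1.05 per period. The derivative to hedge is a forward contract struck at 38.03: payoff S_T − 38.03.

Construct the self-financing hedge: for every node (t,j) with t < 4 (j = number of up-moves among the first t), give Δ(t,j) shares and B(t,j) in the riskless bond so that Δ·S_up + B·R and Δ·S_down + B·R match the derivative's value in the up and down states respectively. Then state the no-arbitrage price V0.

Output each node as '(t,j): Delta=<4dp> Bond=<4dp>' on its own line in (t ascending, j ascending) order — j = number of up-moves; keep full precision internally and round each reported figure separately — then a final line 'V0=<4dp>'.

No-arbitrage ⇒ martingale measure with p* = (R−d)/(u−d) = 0.4000.
Payoff layer (t=4): V(4,0)=-19.1244, V(4,1)=-9.3456, V(4,2)=5.4911, V(4,3)=28.0021, V(4,4)=62.1566
Node (3,0) S=21.7306: V=(p*·-9.3456+(1−p*)·-19.1244)/1.05=-14.4884; Δ=(-9.3456−-19.1244)/(28.6844−18.9056)=1.0000; B=V−Δ·S=-36.2190
Node (3,1) S=32.9706: V=(p*·5.4911+(1−p*)·-9.3456)/1.05=-3.2485; Δ=(5.4911−-9.3456)/(43.5211−28.6844)=1.0000; B=V−Δ·S=-36.2190
Node (3,2) S=50.0243: V=(p*·28.0021+(1−p*)·5.4911)/1.05=13.8053; Δ=(28.0021−5.4911)/(66.0321−43.5211)=1.0000; B=V−Δ·S=-36.2190
Node (3,3) S=75.8989: V=(p*·62.1566+(1−p*)·28.0021)/1.05=39.6799; Δ=(62.1566−28.0021)/(100.1866−66.0321)=1.0000; B=V−Δ·S=-36.2190
Node (2,0) S=24.9777: V=(p*·-3.2485+(1−p*)·-14.4884)/1.05=-9.5166; Δ=(-3.2485−-14.4884)/(32.9706−21.7306)=1.0000; B=V−Δ·S=-34.4943
Node (2,1) S=37.8972: V=(p*·13.8053+(1−p*)·-3.2485)/1.05=3.4029; Δ=(13.8053−-3.2485)/(50.0243−32.9706)=1.0000; B=V−Δ·S=-34.4943
Node (2,2) S=57.4992: V=(p*·39.6799+(1−p*)·13.8053)/1.05=23.0049; Δ=(39.6799−13.8053)/(75.8989−50.0243)=1.0000; B=V−Δ·S=-34.4943
Node (1,0) S=28.7100: V=(p*·3.4029+(1−p*)·-9.5166)/1.05=-4.1417; Δ=(3.4029−-9.5166)/(37.8972−24.9777)=1.0000; B=V−Δ·S=-32.8517
Node (1,1) S=43.5600: V=(p*·23.0049+(1−p*)·3.4029)/1.05=10.7083; Δ=(23.0049−3.4029)/(57.4992−37.8972)=1.0000; B=V−Δ·S=-32.8517
Node (0,0) S=33.0000: V=(p*·10.7083+(1−p*)·-4.1417)/1.05=1.7126; Δ=(10.7083−-4.1417)/(43.5600−28.7100)=1.0000; B=V−Δ·S=-31.2874
Self-financing check: at every node Δ·S+B equals the discounted successor values.

(0,0): Delta=1.0000 Bond=-31.2874
(1,0): Delta=1.0000 Bond=-32.8517
(1,1): Delta=1.0000 Bond=-32.8517
(2,0): Delta=1.0000 Bond=-34.4943
(2,1): Delta=1.0000 Bond=-34.4943
(2,2): Delta=1.0000 Bond=-34.4943
(3,0): Delta=1.0000 Bond=-36.2190
(3,1): Delta=1.0000 Bond=-36.2190
(3,2): Delta=1.0000 Bond=-36.2190
(3,3): Delta=1.0000 Bond=-36.2190
V0=1.7126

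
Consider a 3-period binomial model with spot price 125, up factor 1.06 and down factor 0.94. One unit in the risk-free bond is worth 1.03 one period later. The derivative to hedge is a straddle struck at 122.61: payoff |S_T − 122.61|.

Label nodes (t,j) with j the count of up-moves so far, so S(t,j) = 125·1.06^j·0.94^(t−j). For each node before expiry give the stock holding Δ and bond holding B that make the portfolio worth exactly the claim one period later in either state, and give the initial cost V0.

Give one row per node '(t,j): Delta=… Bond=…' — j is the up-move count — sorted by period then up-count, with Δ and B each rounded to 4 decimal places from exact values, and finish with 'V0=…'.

Since d<R<u, set p* = (R−d)/(u−d) = 0.7500; price each node as the discounted p*-expectation of its children.
At expiry t=3: V(3,0)=18.7870, V(3,1)=5.5330, V(3,2)=9.4130, V(3,3)=26.2670
Node (2,0) S=110.4500: V=(p*·5.5330+(1−p*)·18.7870)/1.03=8.5888; Δ=(5.5330−18.7870)/(117.0770−103.8230)=-1.0000; B=V−Δ·S=119.0388
Node (2,1) S=124.5500: V=(p*·9.4130+(1−p*)·5.5330)/1.03=8.1971; Δ=(9.4130−5.5330)/(132.0230−117.0770)=0.2596; B=V−Δ·S=-24.1362
Node (2,2) S=140.4500: V=(p*·26.2670+(1−p*)·9.4130)/1.03=21.4112; Δ=(26.2670−9.4130)/(148.8770−132.0230)=1.0000; B=V−Δ·S=-119.0388
Node (1,0) S=117.5000: V=(p*·8.1971+(1−p*)·8.5888)/1.03=8.0534; Δ=(8.1971−8.5888)/(124.5500−110.4500)=-0.0278; B=V−Δ·S=11.3180
Node (1,1) S=132.5000: V=(p*·21.4112+(1−p*)·8.1971)/1.03=17.5802; Δ=(21.4112−8.1971)/(140.4500−124.5500)=0.8311; B=V−Δ·S=-92.5371
Node (0,0) S=125.0000: V=(p*·17.5802+(1−p*)·8.0534)/1.03=14.7559; Δ=(17.5802−8.0534)/(132.5000−117.5000)=0.6351; B=V−Δ·S=-64.6343
Check: Δ(0,0)·S0 + B(0,0) = 14.7559 = V0.

(0,0): Delta=0.6351 Bond=-64.6343
(1,0): Delta=-0.0278 Bond=11.3180
(1,1): Delta=0.8311 Bond=-92.5371
(2,0): Delta=-1.0000 Bond=119.0388
(2,1): Delta=0.2596 Bond=-24.1362
(2,2): Delta=1.0000 Bond=-119.0388
V0=14.7559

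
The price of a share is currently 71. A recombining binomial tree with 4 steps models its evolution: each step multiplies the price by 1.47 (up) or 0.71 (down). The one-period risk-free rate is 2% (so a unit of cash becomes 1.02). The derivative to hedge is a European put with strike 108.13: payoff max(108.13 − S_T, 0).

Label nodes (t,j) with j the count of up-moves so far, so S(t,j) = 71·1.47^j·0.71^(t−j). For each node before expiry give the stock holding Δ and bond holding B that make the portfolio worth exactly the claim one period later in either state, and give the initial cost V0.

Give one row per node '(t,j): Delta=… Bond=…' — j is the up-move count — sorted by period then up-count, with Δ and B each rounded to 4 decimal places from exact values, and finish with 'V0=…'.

Under the risk-neutral measure, an up-move has probability p* = (R−d)/(u−d) = 0.4079 and values discount at R = 1.02.
Terminal values V(4,·): V(4,0)=90.0877, V(4,1)=70.7748, V(4,2)=30.7890, V(4,3)=0.0000, V(4,4)=0.0000
  t=3,j=0: stock 25.4117 → up 37.3552 (V=70.7748), down 18.0423 (V=90.0877). Price 80.5981; hedge Δ=-1.0000, bond B=106.0098.
  t=3,j=1: stock 52.6129 → up 77.3410 (V=30.7890), down 37.3552 (V=70.7748). Price 53.3969; hedge Δ=-1.0000, bond B=106.0098.
  t=3,j=2: stock 108.9310 → up 160.1285 (V=0.0000), down 77.3410 (V=30.7890). Price 17.8729; hedge Δ=-0.3719, bond B=58.3847.
  t=3,j=3: stock 225.5331 → up 331.5337 (V=0.0000), down 160.1285 (V=0.0000). Price 0.0000; hedge Δ=0.0000, bond B=0.0000.
  t=2,j=0: stock 35.7911 → up 52.6129 (V=53.3969), down 25.4117 (V=80.5981). Price 68.1401; hedge Δ=-1.0000, bond B=103.9312.
  t=2,j=1: stock 74.1027 → up 108.9310 (V=17.8729), down 52.6129 (V=53.3969). Price 38.1440; hedge Δ=-0.6308, bond B=84.8861.
  t=2,j=2: stock 153.4239 → up 225.5331 (V=0.0000), down 108.9310 (V=17.8729). Price 10.3751; hedge Δ=-0.1533, bond B=33.8921.
  t=1,j=0: stock 50.4100 → up 74.1027 (V=38.1440), down 35.7911 (V=68.1401). Price 54.8086; hedge Δ=-0.7830, bond B=94.2772.
  t=1,j=1: stock 104.3700 → up 153.4239 (V=10.3751), down 74.1027 (V=38.1440). Price 26.2914; hedge Δ=-0.3501, bond B=62.8293.
  t=0,j=0: stock 71.0000 → up 104.3700 (V=26.2914), down 50.4100 (V=54.8086). Price 42.3300; hedge Δ=-0.5285, bond B=79.8527.
Check: Δ(0,0)·S0 + B(0,0) = 42.3300 = V0.

(0,0): Delta=-0.5285 Bond=79.8527
(1,0): Delta=-0.7830 Bond=94.2772
(1,1): Delta=-0.3501 Bond=62.8293
(2,0): Delta=-1.0000 Bond=103.9312
(2,1): Delta=-0.6308 Bond=84.8861
(2,2): Delta=-0.1533 Bond=33.8921
(3,0): Delta=-1.0000 Bond=106.0098
(3,1): Delta=-1.0000 Bond=106.0098
(3,2): Delta=-0.3719 Bond=58.3847
(3,3): Delta=0.0000 Bond=0.0000
V0=42.3300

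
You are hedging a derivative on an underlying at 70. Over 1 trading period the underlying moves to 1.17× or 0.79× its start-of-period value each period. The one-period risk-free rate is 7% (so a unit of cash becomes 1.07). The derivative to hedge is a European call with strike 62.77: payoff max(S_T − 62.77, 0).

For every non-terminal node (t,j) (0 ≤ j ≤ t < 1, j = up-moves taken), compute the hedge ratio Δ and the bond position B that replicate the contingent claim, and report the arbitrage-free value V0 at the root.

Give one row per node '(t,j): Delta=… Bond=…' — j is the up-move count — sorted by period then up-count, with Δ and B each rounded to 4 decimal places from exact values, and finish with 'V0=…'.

(0,0): Delta=0.7192 Bond=-37.1685
V0=13.1736

Under the risk-neutral measure, an up-move has probability p* = (R−d)/(u−d) = 0.7368 and values discount at R = 1.07.
Terminal values V(1,·): V(1,0)=0.0000, V(1,1)=19.1300
  t=0,j=0: stock 70.0000 → up 81.9000 (V=19.1300), down 55.3000 (V=0.0000). Price 13.1736; hedge Δ=0.7192, bond B=-37.1685.
Check: Δ(0,0)·S0 + B(0,0) = 13.1736 = V0.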